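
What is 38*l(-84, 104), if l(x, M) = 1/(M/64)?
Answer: 304/13 ≈ 23.385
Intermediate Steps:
l(x, M) = 64/M (l(x, M) = 1/(M*(1/64)) = 1/(M/64) = 64/M)
38*l(-84, 104) = 38*(64/104) = 38*(64*(1/104)) = 38*(8/13) = 304/13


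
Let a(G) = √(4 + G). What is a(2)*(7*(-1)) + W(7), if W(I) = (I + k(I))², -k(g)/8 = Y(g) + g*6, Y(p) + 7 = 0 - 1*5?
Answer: 54289 - 7*√6 ≈ 54272.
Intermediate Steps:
Y(p) = -12 (Y(p) = -7 + (0 - 1*5) = -7 + (0 - 5) = -7 - 5 = -12)
k(g) = 96 - 48*g (k(g) = -8*(-12 + g*6) = -8*(-12 + 6*g) = 96 - 48*g)
W(I) = (96 - 47*I)² (W(I) = (I + (96 - 48*I))² = (96 - 47*I)²)
a(2)*(7*(-1)) + W(7) = √(4 + 2)*(7*(-1)) + (-96 + 47*7)² = √6*(-7) + (-96 + 329)² = -7*√6 + 233² = -7*√6 + 54289 = 54289 - 7*√6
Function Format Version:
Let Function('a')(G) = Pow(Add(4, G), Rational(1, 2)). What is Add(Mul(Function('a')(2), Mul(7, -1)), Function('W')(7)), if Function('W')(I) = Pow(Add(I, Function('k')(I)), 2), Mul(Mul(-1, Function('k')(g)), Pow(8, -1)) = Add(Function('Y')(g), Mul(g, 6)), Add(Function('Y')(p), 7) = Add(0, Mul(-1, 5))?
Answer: Add(54289, Mul(-7, Pow(6, Rational(1, 2)))) ≈ 54272.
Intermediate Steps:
Function('Y')(p) = -12 (Function('Y')(p) = Add(-7, Add(0, Mul(-1, 5))) = Add(-7, Add(0, -5)) = Add(-7, -5) = -12)
Function('k')(g) = Add(96, Mul(-48, g)) (Function('k')(g) = Mul(-8, Add(-12, Mul(g, 6))) = Mul(-8, Add(-12, Mul(6, g))) = Add(96, Mul(-48, g)))
Function('W')(I) = Pow(Add(96, Mul(-47, I)), 2) (Function('W')(I) = Pow(Add(I, Add(96, Mul(-48, I))), 2) = Pow(Add(96, Mul(-47, I)), 2))
Add(Mul(Function('a')(2), Mul(7, -1)), Function('W')(7)) = Add(Mul(Pow(Add(4, 2), Rational(1, 2)), Mul(7, -1)), Pow(Add(-96, Mul(47, 7)), 2)) = Add(Mul(Pow(6, Rational(1, 2)), -7), Pow(Add(-96, 329), 2)) = Add(Mul(-7, Pow(6, Rational(1, 2))), Pow(233, 2)) = Add(Mul(-7, Pow(6, Rational(1, 2))), 54289) = Add(54289, Mul(-7, Pow(6, Rational(1, 2))))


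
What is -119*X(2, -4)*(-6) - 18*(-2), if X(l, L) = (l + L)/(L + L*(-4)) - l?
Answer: -1511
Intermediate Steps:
X(l, L) = -l - (L + l)/(3*L) (X(l, L) = (L + l)/(L - 4*L) - l = (L + l)/((-3*L)) - l = (L + l)*(-1/(3*L)) - l = -(L + l)/(3*L) - l = -l - (L + l)/(3*L))
-119*X(2, -4)*(-6) - 18*(-2) = -119*(-⅓ - 1*2 - ⅓*2/(-4))*(-6) - 18*(-2) = -119*(-⅓ - 2 - ⅓*2*(-¼))*(-6) + 36 = -119*(-⅓ - 2 + ⅙)*(-6) + 36 = -(-1547)*(-6)/6 + 36 = -119*13 + 36 = -1547 + 36 = -1511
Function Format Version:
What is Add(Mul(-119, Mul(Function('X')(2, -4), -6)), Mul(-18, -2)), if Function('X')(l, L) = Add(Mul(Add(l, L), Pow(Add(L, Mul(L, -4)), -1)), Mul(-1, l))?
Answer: -1511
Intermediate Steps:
Function('X')(l, L) = Add(Mul(-1, l), Mul(Rational(-1, 3), Pow(L, -1), Add(L, l))) (Function('X')(l, L) = Add(Mul(Add(L, l), Pow(Add(L, Mul(-4, L)), -1)), Mul(-1, l)) = Add(Mul(Add(L, l), Pow(Mul(-3, L), -1)), Mul(-1, l)) = Add(Mul(Add(L, l), Mul(Rational(-1, 3), Pow(L, -1))), Mul(-1, l)) = Add(Mul(Rational(-1, 3), Pow(L, -1), Add(L, l)), Mul(-1, l)) = Add(Mul(-1, l), Mul(Rational(-1, 3), Pow(L, -1), Add(L, l))))
Add(Mul(-119, Mul(Function('X')(2, -4), -6)), Mul(-18, -2)) = Add(Mul(-119, Mul(Add(Rational(-1, 3), Mul(-1, 2), Mul(Rational(-1, 3), 2, Pow(-4, -1))), -6)), Mul(-18, -2)) = Add(Mul(-119, Mul(Add(Rational(-1, 3), -2, Mul(Rational(-1, 3), 2, Rational(-1, 4))), -6)), 36) = Add(Mul(-119, Mul(Add(Rational(-1, 3), -2, Rational(1, 6)), -6)), 36) = Add(Mul(-119, Mul(Rational(-13, 6), -6)), 36) = Add(Mul(-119, 13), 36) = Add(-1547, 36) = -1511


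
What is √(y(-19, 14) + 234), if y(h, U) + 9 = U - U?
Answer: 15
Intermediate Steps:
y(h, U) = -9 (y(h, U) = -9 + (U - U) = -9 + 0 = -9)
√(y(-19, 14) + 234) = √(-9 + 234) = √225 = 15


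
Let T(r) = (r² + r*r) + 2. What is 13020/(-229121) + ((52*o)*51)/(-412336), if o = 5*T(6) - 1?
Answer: -1851481257/761893844 ≈ -2.4301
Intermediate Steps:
T(r) = 2 + 2*r² (T(r) = (r² + r²) + 2 = 2*r² + 2 = 2 + 2*r²)
o = 369 (o = 5*(2 + 2*6²) - 1 = 5*(2 + 2*36) - 1 = 5*(2 + 72) - 1 = 5*74 - 1 = 370 - 1 = 369)
13020/(-229121) + ((52*o)*51)/(-412336) = 13020/(-229121) + ((52*369)*51)/(-412336) = 13020*(-1/229121) + (19188*51)*(-1/412336) = -420/7391 + 978588*(-1/412336) = -420/7391 - 244647/103084 = -1851481257/761893844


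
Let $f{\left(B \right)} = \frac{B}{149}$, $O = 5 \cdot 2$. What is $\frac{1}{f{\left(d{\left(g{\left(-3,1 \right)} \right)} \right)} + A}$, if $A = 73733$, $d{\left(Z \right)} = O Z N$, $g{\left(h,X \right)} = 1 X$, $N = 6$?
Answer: $\frac{149}{10986277} \approx 1.3562 \cdot 10^{-5}$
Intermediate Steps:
$O = 10$
$g{\left(h,X \right)} = X$
$d{\left(Z \right)} = 60 Z$ ($d{\left(Z \right)} = 10 Z 6 = 60 Z$)
$f{\left(B \right)} = \frac{B}{149}$ ($f{\left(B \right)} = B \frac{1}{149} = \frac{B}{149}$)
$\frac{1}{f{\left(d{\left(g{\left(-3,1 \right)} \right)} \right)} + A} = \frac{1}{\frac{60 \cdot 1}{149} + 73733} = \frac{1}{\frac{1}{149} \cdot 60 + 73733} = \frac{1}{\frac{60}{149} + 73733} = \frac{1}{\frac{10986277}{149}} = \frac{149}{10986277}$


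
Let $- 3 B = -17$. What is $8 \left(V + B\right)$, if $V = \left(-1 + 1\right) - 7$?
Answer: $- \frac{32}{3} \approx -10.667$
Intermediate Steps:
$B = \frac{17}{3}$ ($B = \left(- \frac{1}{3}\right) \left(-17\right) = \frac{17}{3} \approx 5.6667$)
$V = -7$ ($V = 0 - 7 = -7$)
$8 \left(V + B\right) = 8 \left(-7 + \frac{17}{3}\right) = 8 \left(- \frac{4}{3}\right) = - \frac{32}{3}$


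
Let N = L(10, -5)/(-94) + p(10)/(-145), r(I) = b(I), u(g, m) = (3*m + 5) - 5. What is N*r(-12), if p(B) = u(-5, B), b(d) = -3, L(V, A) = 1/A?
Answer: 8373/13630 ≈ 0.61431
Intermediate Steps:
u(g, m) = 3*m (u(g, m) = (5 + 3*m) - 5 = 3*m)
r(I) = -3
p(B) = 3*B
N = -2791/13630 (N = 1/(-5*(-94)) + (3*10)/(-145) = -⅕*(-1/94) + 30*(-1/145) = 1/470 - 6/29 = -2791/13630 ≈ -0.20477)
N*r(-12) = -2791/13630*(-3) = 8373/13630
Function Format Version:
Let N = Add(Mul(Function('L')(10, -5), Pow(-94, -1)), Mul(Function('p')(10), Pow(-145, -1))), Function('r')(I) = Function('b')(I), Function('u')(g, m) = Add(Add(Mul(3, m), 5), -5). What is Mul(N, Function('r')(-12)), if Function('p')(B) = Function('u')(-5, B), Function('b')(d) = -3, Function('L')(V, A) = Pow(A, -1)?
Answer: Rational(8373, 13630) ≈ 0.61431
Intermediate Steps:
Function('u')(g, m) = Mul(3, m) (Function('u')(g, m) = Add(Add(5, Mul(3, m)), -5) = Mul(3, m))
Function('r')(I) = -3
Function('p')(B) = Mul(3, B)
N = Rational(-2791, 13630) (N = Add(Mul(Pow(-5, -1), Pow(-94, -1)), Mul(Mul(3, 10), Pow(-145, -1))) = Add(Mul(Rational(-1, 5), Rational(-1, 94)), Mul(30, Rational(-1, 145))) = Add(Rational(1, 470), Rational(-6, 29)) = Rational(-2791, 13630) ≈ -0.20477)
Mul(N, Function('r')(-12)) = Mul(Rational(-2791, 13630), -3) = Rational(8373, 13630)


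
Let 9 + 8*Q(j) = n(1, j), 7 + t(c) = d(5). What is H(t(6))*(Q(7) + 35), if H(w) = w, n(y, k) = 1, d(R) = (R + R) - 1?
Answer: 68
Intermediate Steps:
d(R) = -1 + 2*R (d(R) = 2*R - 1 = -1 + 2*R)
t(c) = 2 (t(c) = -7 + (-1 + 2*5) = -7 + (-1 + 10) = -7 + 9 = 2)
Q(j) = -1 (Q(j) = -9/8 + (⅛)*1 = -9/8 + ⅛ = -1)
H(t(6))*(Q(7) + 35) = 2*(-1 + 35) = 2*34 = 68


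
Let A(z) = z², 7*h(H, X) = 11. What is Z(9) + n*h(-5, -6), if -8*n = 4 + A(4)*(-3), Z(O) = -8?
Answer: 9/14 ≈ 0.64286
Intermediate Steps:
h(H, X) = 11/7 (h(H, X) = (⅐)*11 = 11/7)
n = 11/2 (n = -(4 + 4²*(-3))/8 = -(4 + 16*(-3))/8 = -(4 - 48)/8 = -⅛*(-44) = 11/2 ≈ 5.5000)
Z(9) + n*h(-5, -6) = -8 + (11/2)*(11/7) = -8 + 121/14 = 9/14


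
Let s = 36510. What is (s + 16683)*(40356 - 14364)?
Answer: 1382592456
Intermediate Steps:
(s + 16683)*(40356 - 14364) = (36510 + 16683)*(40356 - 14364) = 53193*25992 = 1382592456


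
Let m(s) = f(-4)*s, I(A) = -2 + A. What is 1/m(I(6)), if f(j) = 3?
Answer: 1/12 ≈ 0.083333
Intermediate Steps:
m(s) = 3*s
1/m(I(6)) = 1/(3*(-2 + 6)) = 1/(3*4) = 1/12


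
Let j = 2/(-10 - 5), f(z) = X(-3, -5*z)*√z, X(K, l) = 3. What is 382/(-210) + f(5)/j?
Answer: -191/105 - 45*√5/2 ≈ -52.131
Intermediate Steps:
f(z) = 3*√z
j = -2/15 (j = 2/(-15) = 2*(-1/15) = -2/15 ≈ -0.13333)
382/(-210) + f(5)/j = 382/(-210) + (3*√5)/(-2/15) = 382*(-1/210) + (3*√5)*(-15/2) = -191/105 - 45*√5/2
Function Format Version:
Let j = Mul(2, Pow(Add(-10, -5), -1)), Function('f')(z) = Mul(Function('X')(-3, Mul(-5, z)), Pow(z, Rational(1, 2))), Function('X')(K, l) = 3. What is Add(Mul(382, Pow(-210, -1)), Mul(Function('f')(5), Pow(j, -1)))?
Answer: Add(Rational(-191, 105), Mul(Rational(-45, 2), Pow(5, Rational(1, 2)))) ≈ -52.131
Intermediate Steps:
Function('f')(z) = Mul(3, Pow(z, Rational(1, 2)))
j = Rational(-2, 15) (j = Mul(2, Pow(-15, -1)) = Mul(2, Rational(-1, 15)) = Rational(-2, 15) ≈ -0.13333)
Add(Mul(382, Pow(-210, -1)), Mul(Function('f')(5), Pow(j, -1))) = Add(Mul(382, Pow(-210, -1)), Mul(Mul(3, Pow(5, Rational(1, 2))), Pow(Rational(-2, 15), -1))) = Add(Mul(382, Rational(-1, 210)), Mul(Mul(3, Pow(5, Rational(1, 2))), Rational(-15, 2))) = Add(Rational(-191, 105), Mul(Rational(-45, 2), Pow(5, Rational(1, 2))))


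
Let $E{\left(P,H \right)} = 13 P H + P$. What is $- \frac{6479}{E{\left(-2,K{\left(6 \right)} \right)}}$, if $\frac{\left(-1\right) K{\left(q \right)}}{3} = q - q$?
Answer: $\frac{6479}{2} \approx 3239.5$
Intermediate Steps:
$K{\left(q \right)} = 0$ ($K{\left(q \right)} = - 3 \left(q - q\right) = \left(-3\right) 0 = 0$)
$E{\left(P,H \right)} = P + 13 H P$ ($E{\left(P,H \right)} = 13 H P + P = P + 13 H P$)
$- \frac{6479}{E{\left(-2,K{\left(6 \right)} \right)}} = - \frac{6479}{\left(-2\right) \left(1 + 13 \cdot 0\right)} = - \frac{6479}{\left(-2\right) \left(1 + 0\right)} = - \frac{6479}{\left(-2\right) 1} = - \frac{6479}{-2} = \left(-6479\right) \left(- \frac{1}{2}\right) = \frac{6479}{2}$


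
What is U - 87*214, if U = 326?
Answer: -18292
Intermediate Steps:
U - 87*214 = 326 - 87*214 = 326 - 18618 = -18292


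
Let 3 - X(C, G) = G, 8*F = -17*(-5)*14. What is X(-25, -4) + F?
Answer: 623/4 ≈ 155.75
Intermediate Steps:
F = 595/4 (F = (-17*(-5)*14)/8 = (85*14)/8 = (1/8)*1190 = 595/4 ≈ 148.75)
X(C, G) = 3 - G
X(-25, -4) + F = (3 - 1*(-4)) + 595/4 = (3 + 4) + 595/4 = 7 + 595/4 = 623/4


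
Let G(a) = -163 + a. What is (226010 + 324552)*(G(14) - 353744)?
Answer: -194840037866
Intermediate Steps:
(226010 + 324552)*(G(14) - 353744) = (226010 + 324552)*((-163 + 14) - 353744) = 550562*(-149 - 353744) = 550562*(-353893) = -194840037866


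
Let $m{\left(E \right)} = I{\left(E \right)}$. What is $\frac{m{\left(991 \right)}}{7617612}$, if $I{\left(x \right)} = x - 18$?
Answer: $\frac{973}{7617612} \approx 0.00012773$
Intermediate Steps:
$I{\left(x \right)} = -18 + x$
$m{\left(E \right)} = -18 + E$
$\frac{m{\left(991 \right)}}{7617612} = \frac{-18 + 991}{7617612} = 973 \cdot \frac{1}{7617612} = \frac{973}{7617612}$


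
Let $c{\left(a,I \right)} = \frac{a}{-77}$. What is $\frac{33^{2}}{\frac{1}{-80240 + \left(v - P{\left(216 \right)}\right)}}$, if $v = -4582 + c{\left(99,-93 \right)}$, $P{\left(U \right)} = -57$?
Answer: $- \frac{646173396}{7} \approx -9.2311 \cdot 10^{7}$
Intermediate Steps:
$c{\left(a,I \right)} = - \frac{a}{77}$ ($c{\left(a,I \right)} = a \left(- \frac{1}{77}\right) = - \frac{a}{77}$)
$v = - \frac{32083}{7}$ ($v = -4582 - \frac{9}{7} = - \frac{32083}{7} \approx -4583.3$)
$\frac{33^{2}}{\frac{1}{-80240 + \left(v - P{\left(216 \right)}\right)}} = \frac{33^{2}}{\frac{1}{-80240 - \frac{31684}{7}}} = \frac{1089}{\frac{1}{-80240 + \left(- \frac{32083}{7} + 57\right)}} = \frac{1089}{\frac{1}{-80240 - \frac{31684}{7}}} = \frac{1089}{\frac{1}{- \frac{593364}{7}}} = \frac{1089}{- \frac{7}{593364}} = 1089 \left(- \frac{593364}{7}\right) = - \frac{646173396}{7}$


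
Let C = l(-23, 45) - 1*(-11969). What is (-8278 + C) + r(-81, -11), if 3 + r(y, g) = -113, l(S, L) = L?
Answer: 3620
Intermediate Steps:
C = 12014 (C = 45 - 1*(-11969) = 45 + 11969 = 12014)
r(y, g) = -116 (r(y, g) = -3 - 113 = -116)
(-8278 + C) + r(-81, -11) = (-8278 + 12014) - 116 = 3736 - 116 = 3620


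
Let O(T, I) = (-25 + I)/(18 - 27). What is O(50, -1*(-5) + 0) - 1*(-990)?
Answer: 8930/9 ≈ 992.22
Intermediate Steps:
O(T, I) = 25/9 - I/9 (O(T, I) = (-25 + I)/(-9) = (-25 + I)*(-⅑) = 25/9 - I/9)
O(50, -1*(-5) + 0) - 1*(-990) = (25/9 - (-1*(-5) + 0)/9) - 1*(-990) = (25/9 - (5 + 0)/9) + 990 = (25/9 - ⅑*5) + 990 = (25/9 - 5/9) + 990 = 20/9 + 990 = 8930/9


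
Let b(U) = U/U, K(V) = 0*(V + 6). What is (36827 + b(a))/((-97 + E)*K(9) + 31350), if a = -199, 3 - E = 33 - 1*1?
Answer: 558/475 ≈ 1.1747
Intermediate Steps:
E = -29 (E = 3 - (33 - 1*1) = 3 - (33 - 1) = 3 - 1*32 = 3 - 32 = -29)
K(V) = 0 (K(V) = 0*(6 + V) = 0)
b(U) = 1
(36827 + b(a))/((-97 + E)*K(9) + 31350) = (36827 + 1)/((-97 - 29)*0 + 31350) = 36828/(-126*0 + 31350) = 36828/(0 + 31350) = 36828/31350 = 36828*(1/31350) = 558/475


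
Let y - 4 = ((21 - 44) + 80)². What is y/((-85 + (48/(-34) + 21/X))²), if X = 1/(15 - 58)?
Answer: 940117/282912400 ≈ 0.0033230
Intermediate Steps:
y = 3253 (y = 4 + ((21 - 44) + 80)² = 4 + (-23 + 80)² = 4 + 57² = 4 + 3249 = 3253)
X = -1/43 (X = 1/(-43) = -1/43 ≈ -0.023256)
y/((-85 + (48/(-34) + 21/X))²) = 3253/((-85 + (48/(-34) + 21/(-1/43)))²) = 3253/((-85 + (48*(-1/34) + 21*(-43)))²) = 3253/((-85 + (-24/17 - 903))²) = 3253/((-85 - 15375/17)²) = 3253/((-16820/17)²) = 3253/(282912400/289) = 3253*(289/282912400) = 940117/282912400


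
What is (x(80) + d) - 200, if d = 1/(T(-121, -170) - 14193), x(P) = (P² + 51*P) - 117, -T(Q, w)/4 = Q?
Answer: 139324566/13709 ≈ 10163.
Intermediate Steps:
T(Q, w) = -4*Q
x(P) = -117 + P² + 51*P
d = -1/13709 (d = 1/(-4*(-121) - 14193) = 1/(484 - 14193) = 1/(-13709) = -1/13709 ≈ -7.2945e-5)
(x(80) + d) - 200 = ((-117 + 80² + 51*80) - 1/13709) - 200 = ((-117 + 6400 + 4080) - 1/13709) - 200 = (10363 - 1/13709) - 200 = 142066366/13709 - 200 = 139324566/13709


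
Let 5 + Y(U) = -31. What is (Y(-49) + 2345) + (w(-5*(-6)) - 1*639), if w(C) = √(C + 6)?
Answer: 1676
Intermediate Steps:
Y(U) = -36 (Y(U) = -5 - 31 = -36)
w(C) = √(6 + C)
(Y(-49) + 2345) + (w(-5*(-6)) - 1*639) = (-36 + 2345) + (√(6 - 5*(-6)) - 1*639) = 2309 + (√(6 + 30) - 639) = 2309 + (√36 - 639) = 2309 + (6 - 639) = 2309 - 633 = 1676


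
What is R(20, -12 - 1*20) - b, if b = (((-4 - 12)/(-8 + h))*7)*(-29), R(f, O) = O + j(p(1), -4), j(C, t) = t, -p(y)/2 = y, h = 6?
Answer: 1588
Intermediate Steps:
p(y) = -2*y
R(f, O) = -4 + O (R(f, O) = O - 4 = -4 + O)
b = -1624 (b = (((-4 - 12)/(-8 + 6))*7)*(-29) = (-16/(-2)*7)*(-29) = (-16*(-1/2)*7)*(-29) = (8*7)*(-29) = 56*(-29) = -1624)
R(20, -12 - 1*20) - b = (-4 + (-12 - 1*20)) - 1*(-1624) = (-4 + (-12 - 20)) + 1624 = (-4 - 32) + 1624 = -36 + 1624 = 1588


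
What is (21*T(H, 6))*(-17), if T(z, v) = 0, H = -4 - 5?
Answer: 0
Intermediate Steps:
H = -9
(21*T(H, 6))*(-17) = (21*0)*(-17) = 0*(-17) = 0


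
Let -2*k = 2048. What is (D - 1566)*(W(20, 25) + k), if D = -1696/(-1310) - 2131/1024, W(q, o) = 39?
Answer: 207022369681/134144 ≈ 1.5433e+6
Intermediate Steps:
k = -1024 (k = -½*2048 = -1024)
D = -527453/670720 (D = -1696*(-1/1310) - 2131*1/1024 = 848/655 - 2131/1024 = -527453/670720 ≈ -0.78640)
(D - 1566)*(W(20, 25) + k) = (-527453/670720 - 1566)*(39 - 1024) = -1050874973/670720*(-985) = 207022369681/134144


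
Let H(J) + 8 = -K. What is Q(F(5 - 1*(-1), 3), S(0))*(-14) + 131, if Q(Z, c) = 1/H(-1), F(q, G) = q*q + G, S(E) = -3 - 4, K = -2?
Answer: 400/3 ≈ 133.33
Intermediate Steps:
S(E) = -7
H(J) = -6 (H(J) = -8 - 1*(-2) = -8 + 2 = -6)
F(q, G) = G + q² (F(q, G) = q² + G = G + q²)
Q(Z, c) = -⅙ (Q(Z, c) = 1/(-6) = -⅙)
Q(F(5 - 1*(-1), 3), S(0))*(-14) + 131 = -⅙*(-14) + 131 = 7/3 + 131 = 400/3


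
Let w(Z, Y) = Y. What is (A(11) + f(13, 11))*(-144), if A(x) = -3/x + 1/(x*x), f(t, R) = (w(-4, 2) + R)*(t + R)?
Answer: -5431680/121 ≈ -44890.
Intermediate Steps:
f(t, R) = (2 + R)*(R + t) (f(t, R) = (2 + R)*(t + R) = (2 + R)*(R + t))
A(x) = x⁻² - 3/x (A(x) = -3/x + x⁻² = x⁻² - 3/x)
(A(11) + f(13, 11))*(-144) = ((1 - 3*11)/11² + (11² + 2*11 + 2*13 + 11*13))*(-144) = ((1 - 33)/121 + (121 + 22 + 26 + 143))*(-144) = ((1/121)*(-32) + 312)*(-144) = (-32/121 + 312)*(-144) = (37720/121)*(-144) = -5431680/121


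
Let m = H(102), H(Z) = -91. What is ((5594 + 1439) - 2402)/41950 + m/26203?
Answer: 117528643/1099215850 ≈ 0.10692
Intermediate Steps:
m = -91
((5594 + 1439) - 2402)/41950 + m/26203 = ((5594 + 1439) - 2402)/41950 - 91/26203 = (7033 - 2402)*(1/41950) - 91*1/26203 = 4631*(1/41950) - 91/26203 = 4631/41950 - 91/26203 = 117528643/1099215850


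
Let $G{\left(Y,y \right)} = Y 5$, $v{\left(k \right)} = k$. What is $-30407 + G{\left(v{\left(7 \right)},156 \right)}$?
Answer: $-30372$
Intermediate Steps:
$G{\left(Y,y \right)} = 5 Y$
$-30407 + G{\left(v{\left(7 \right)},156 \right)} = -30407 + 5 \cdot 7 = -30407 + 35 = -30372$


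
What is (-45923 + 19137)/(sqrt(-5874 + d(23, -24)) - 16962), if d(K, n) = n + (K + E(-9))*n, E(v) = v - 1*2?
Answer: 75724022/47952605 + 13393*I*sqrt(6186)/143857815 ≈ 1.5791 + 0.0073223*I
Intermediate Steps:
E(v) = -2 + v (E(v) = v - 2 = -2 + v)
d(K, n) = n + n*(-11 + K) (d(K, n) = n + (K + (-2 - 9))*n = n + (K - 11)*n = n + (-11 + K)*n = n + n*(-11 + K))
(-45923 + 19137)/(sqrt(-5874 + d(23, -24)) - 16962) = (-45923 + 19137)/(sqrt(-5874 - 24*(-10 + 23)) - 16962) = -26786/(sqrt(-5874 - 24*13) - 16962) = -26786/(sqrt(-5874 - 312) - 16962) = -26786/(sqrt(-6186) - 16962) = -26786/(I*sqrt(6186) - 16962) = -26786/(-16962 + I*sqrt(6186))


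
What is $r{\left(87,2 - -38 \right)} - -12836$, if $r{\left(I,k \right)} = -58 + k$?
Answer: $12818$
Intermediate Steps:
$r{\left(87,2 - -38 \right)} - -12836 = \left(-58 + \left(2 - -38\right)\right) - -12836 = \left(-58 + \left(2 + 38\right)\right) + 12836 = \left(-58 + 40\right) + 12836 = -18 + 12836 = 12818$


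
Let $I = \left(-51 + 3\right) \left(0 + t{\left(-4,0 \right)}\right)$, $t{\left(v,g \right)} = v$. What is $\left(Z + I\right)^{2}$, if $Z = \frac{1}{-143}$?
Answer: $\frac{753777025}{20449} \approx 36861.0$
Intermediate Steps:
$I = 192$ ($I = \left(-51 + 3\right) \left(0 - 4\right) = \left(-48\right) \left(-4\right) = 192$)
$Z = - \frac{1}{143} \approx -0.006993$
$\left(Z + I\right)^{2} = \left(- \frac{1}{143} + 192\right)^{2} = \left(\frac{27455}{143}\right)^{2} = \frac{753777025}{20449}$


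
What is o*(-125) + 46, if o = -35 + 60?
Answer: -3079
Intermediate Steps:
o = 25
o*(-125) + 46 = 25*(-125) + 46 = -3125 + 46 = -3079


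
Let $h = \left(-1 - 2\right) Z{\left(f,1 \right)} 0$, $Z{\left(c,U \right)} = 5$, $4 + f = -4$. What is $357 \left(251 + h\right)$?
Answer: $89607$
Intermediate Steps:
$f = -8$ ($f = -4 - 4 = -8$)
$h = 0$ ($h = \left(-1 - 2\right) 5 \cdot 0 = \left(-3\right) 5 \cdot 0 = \left(-15\right) 0 = 0$)
$357 \left(251 + h\right) = 357 \left(251 + 0\right) = 357 \cdot 251 = 89607$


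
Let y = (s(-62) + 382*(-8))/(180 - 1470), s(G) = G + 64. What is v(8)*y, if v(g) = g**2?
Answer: 32576/215 ≈ 151.52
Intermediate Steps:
s(G) = 64 + G
y = 509/215 (y = ((64 - 62) + 382*(-8))/(180 - 1470) = (2 - 3056)/(-1290) = -3054*(-1/1290) = 509/215 ≈ 2.3674)
v(8)*y = 8**2*(509/215) = 64*(509/215) = 32576/215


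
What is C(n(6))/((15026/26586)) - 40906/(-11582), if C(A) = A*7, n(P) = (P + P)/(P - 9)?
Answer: -2001769975/43507783 ≈ -46.009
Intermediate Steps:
n(P) = 2*P/(-9 + P) (n(P) = (2*P)/(-9 + P) = 2*P/(-9 + P))
C(A) = 7*A
C(n(6))/((15026/26586)) - 40906/(-11582) = (7*(2*6/(-9 + 6)))/((15026/26586)) - 40906/(-11582) = (7*(2*6/(-3)))/((15026*(1/26586))) - 40906*(-1/11582) = (7*(2*6*(-1/3)))/(7513/13293) + 20453/5791 = (7*(-4))*(13293/7513) + 20453/5791 = -28*13293/7513 + 20453/5791 = -372204/7513 + 20453/5791 = -2001769975/43507783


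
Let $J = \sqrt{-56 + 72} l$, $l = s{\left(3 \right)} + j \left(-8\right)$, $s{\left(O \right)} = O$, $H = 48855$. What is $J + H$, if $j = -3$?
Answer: $48963$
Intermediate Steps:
$l = 27$ ($l = 3 - -24 = 3 + 24 = 27$)
$J = 108$ ($J = \sqrt{-56 + 72} \cdot 27 = \sqrt{16} \cdot 27 = 4 \cdot 27 = 108$)
$J + H = 108 + 48855 = 48963$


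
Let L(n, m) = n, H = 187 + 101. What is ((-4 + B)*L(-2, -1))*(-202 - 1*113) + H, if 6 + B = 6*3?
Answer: 5328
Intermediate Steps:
H = 288
B = 12 (B = -6 + 6*3 = -6 + 18 = 12)
((-4 + B)*L(-2, -1))*(-202 - 1*113) + H = ((-4 + 12)*(-2))*(-202 - 1*113) + 288 = (8*(-2))*(-202 - 113) + 288 = -16*(-315) + 288 = 5040 + 288 = 5328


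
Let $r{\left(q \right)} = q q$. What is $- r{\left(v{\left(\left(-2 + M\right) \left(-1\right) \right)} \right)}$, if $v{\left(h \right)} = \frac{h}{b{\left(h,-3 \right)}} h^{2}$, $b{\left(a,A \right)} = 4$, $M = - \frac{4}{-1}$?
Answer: $-4$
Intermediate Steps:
$M = 4$ ($M = \left(-4\right) \left(-1\right) = 4$)
$v{\left(h \right)} = \frac{h^{3}}{4}$ ($v{\left(h \right)} = \frac{h}{4} h^{2} = \frac{h^{3}}{4}$)
$r{\left(q \right)} = q^{2}$
$- r{\left(v{\left(\left(-2 + M\right) \left(-1\right) \right)} \right)} = - \left(\frac{\left(\left(-2 + 4\right) \left(-1\right)\right)^{3}}{4}\right)^{2} = - \left(\frac{\left(2 \left(-1\right)\right)^{3}}{4}\right)^{2} = - \left(\frac{\left(-2\right)^{3}}{4}\right)^{2} = - \left(\frac{1}{4} \left(-8\right)\right)^{2} = - \left(-2\right)^{2} = \left(-1\right) 4 = -4$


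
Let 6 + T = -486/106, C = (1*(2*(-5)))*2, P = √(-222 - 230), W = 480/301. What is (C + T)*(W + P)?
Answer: -778080/15953 - 3242*I*√113/53 ≈ -48.773 - 650.24*I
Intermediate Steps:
W = 480/301 (W = 480*(1/301) = 480/301 ≈ 1.5947)
P = 2*I*√113 (P = √(-452) = 2*I*√113 ≈ 21.26*I)
C = -20 (C = (1*(-10))*2 = -10*2 = -20)
T = -561/53 (T = -6 - 486/106 = -6 - 486*1/106 = -6 - 243/53 = -561/53 ≈ -10.585)
(C + T)*(W + P) = (-20 - 561/53)*(480/301 + 2*I*√113) = -1621*(480/301 + 2*I*√113)/53 = -778080/15953 - 3242*I*√113/53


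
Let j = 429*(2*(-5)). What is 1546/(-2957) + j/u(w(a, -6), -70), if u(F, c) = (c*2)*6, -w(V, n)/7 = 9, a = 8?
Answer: 379563/82796 ≈ 4.5843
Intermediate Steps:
j = -4290 (j = 429*(-10) = -4290)
w(V, n) = -63 (w(V, n) = -7*9 = -63)
u(F, c) = 12*c (u(F, c) = (2*c)*6 = 12*c)
1546/(-2957) + j/u(w(a, -6), -70) = 1546/(-2957) - 4290/(12*(-70)) = 1546*(-1/2957) - 4290/(-840) = -1546/2957 - 4290*(-1/840) = -1546/2957 + 143/28 = 379563/82796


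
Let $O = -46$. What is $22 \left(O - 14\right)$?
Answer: $-1320$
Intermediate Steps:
$22 \left(O - 14\right) = 22 \left(-46 - 14\right) = 22 \left(-60\right) = -1320$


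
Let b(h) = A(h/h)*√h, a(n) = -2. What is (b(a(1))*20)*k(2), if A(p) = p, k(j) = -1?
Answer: -20*I*√2 ≈ -28.284*I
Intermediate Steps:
b(h) = √h (b(h) = (h/h)*√h = 1*√h = √h)
(b(a(1))*20)*k(2) = (√(-2)*20)*(-1) = ((I*√2)*20)*(-1) = (20*I*√2)*(-1) = -20*I*√2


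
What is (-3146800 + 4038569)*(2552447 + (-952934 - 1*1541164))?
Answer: 52033829381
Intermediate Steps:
(-3146800 + 4038569)*(2552447 + (-952934 - 1*1541164)) = 891769*(2552447 + (-952934 - 1541164)) = 891769*(2552447 - 2494098) = 891769*58349 = 52033829381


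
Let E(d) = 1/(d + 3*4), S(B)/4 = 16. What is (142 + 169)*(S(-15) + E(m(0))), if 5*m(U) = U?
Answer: 239159/12 ≈ 19930.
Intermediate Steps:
m(U) = U/5
S(B) = 64 (S(B) = 4*16 = 64)
E(d) = 1/(12 + d) (E(d) = 1/(d + 12) = 1/(12 + d))
(142 + 169)*(S(-15) + E(m(0))) = (142 + 169)*(64 + 1/(12 + (1/5)*0)) = 311*(64 + 1/(12 + 0)) = 311*(64 + 1/12) = 311*(769/12) = 239159/12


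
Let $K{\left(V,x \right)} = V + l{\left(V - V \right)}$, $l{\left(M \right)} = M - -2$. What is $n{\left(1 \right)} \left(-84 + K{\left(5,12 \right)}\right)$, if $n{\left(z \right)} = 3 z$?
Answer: $-231$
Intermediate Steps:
$l{\left(M \right)} = 2 + M$ ($l{\left(M \right)} = M + 2 = 2 + M$)
$K{\left(V,x \right)} = 2 + V$ ($K{\left(V,x \right)} = V + \left(2 + \left(V - V\right)\right) = V + \left(2 + 0\right) = V + 2 = 2 + V$)
$n{\left(1 \right)} \left(-84 + K{\left(5,12 \right)}\right) = 3 \cdot 1 \left(-84 + \left(2 + 5\right)\right) = 3 \left(-84 + 7\right) = 3 \left(-77\right) = -231$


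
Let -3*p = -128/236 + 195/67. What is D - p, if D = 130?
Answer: 1551031/11859 ≈ 130.79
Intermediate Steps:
p = -9361/11859 (p = -(-128/236 + 195/67)/3 = -(-128*1/236 + 195*(1/67))/3 = -(-32/59 + 195/67)/3 = -⅓*9361/3953 = -9361/11859 ≈ -0.78936)
D - p = 130 - 1*(-9361/11859) = 130 + 9361/11859 = 1551031/11859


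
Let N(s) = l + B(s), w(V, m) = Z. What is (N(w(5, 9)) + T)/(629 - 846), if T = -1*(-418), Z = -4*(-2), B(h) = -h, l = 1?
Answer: -411/217 ≈ -1.8940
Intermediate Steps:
Z = 8
w(V, m) = 8
N(s) = 1 - s
T = 418
(N(w(5, 9)) + T)/(629 - 846) = ((1 - 1*8) + 418)/(629 - 846) = ((1 - 8) + 418)/(-217) = (-7 + 418)*(-1/217) = 411*(-1/217) = -411/217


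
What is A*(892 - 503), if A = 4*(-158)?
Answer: -245848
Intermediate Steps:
A = -632
A*(892 - 503) = -632*(892 - 503) = -632*389 = -245848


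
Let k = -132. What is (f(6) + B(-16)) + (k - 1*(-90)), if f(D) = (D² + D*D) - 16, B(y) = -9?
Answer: 5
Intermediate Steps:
f(D) = -16 + 2*D² (f(D) = (D² + D²) - 16 = 2*D² - 16 = -16 + 2*D²)
(f(6) + B(-16)) + (k - 1*(-90)) = ((-16 + 2*6²) - 9) + (-132 - 1*(-90)) = ((-16 + 2*36) - 9) + (-132 + 90) = ((-16 + 72) - 9) - 42 = (56 - 9) - 42 = 47 - 42 = 5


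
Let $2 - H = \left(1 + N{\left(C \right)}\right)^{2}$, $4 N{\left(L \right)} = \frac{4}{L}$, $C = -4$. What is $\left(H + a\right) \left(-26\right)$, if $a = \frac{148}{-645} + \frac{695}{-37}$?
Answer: $\frac{87244573}{190920} \approx 456.97$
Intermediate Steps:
$N{\left(L \right)} = \frac{1}{L}$ ($N{\left(L \right)} = \frac{4 \frac{1}{L}}{4} = \frac{1}{L}$)
$H = \frac{23}{16}$ ($H = 2 - \left(1 + \frac{1}{-4}\right)^{2} = 2 - \left(1 - \frac{1}{4}\right)^{2} = 2 - \left(\frac{3}{4}\right)^{2} = 2 - \frac{9}{16} = \frac{23}{16} \approx 1.4375$)
$a = - \frac{453751}{23865}$ ($a = 148 \left(- \frac{1}{645}\right) + 695 \left(- \frac{1}{37}\right) = - \frac{148}{645} - \frac{695}{37} = - \frac{453751}{23865} \approx -19.013$)
$\left(H + a\right) \left(-26\right) = \left(\frac{23}{16} - \frac{453751}{23865}\right) \left(-26\right) = \left(- \frac{6711121}{381840}\right) \left(-26\right) = \frac{87244573}{190920}$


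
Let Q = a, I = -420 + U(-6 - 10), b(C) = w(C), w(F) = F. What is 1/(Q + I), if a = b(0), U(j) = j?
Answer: -1/436 ≈ -0.0022936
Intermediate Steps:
b(C) = C
a = 0
I = -436 (I = -420 + (-6 - 10) = -420 - 16 = -436)
Q = 0
1/(Q + I) = 1/(0 - 436) = 1/(-436) = -1/436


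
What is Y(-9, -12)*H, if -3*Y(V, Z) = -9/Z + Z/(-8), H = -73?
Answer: 219/4 ≈ 54.750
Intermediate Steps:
Y(V, Z) = 3/Z + Z/24 (Y(V, Z) = -(-9/Z + Z/(-8))/3 = -(-9/Z + Z*(-⅛))/3 = -(-9/Z - Z/8)/3 = 3/Z + Z/24)
Y(-9, -12)*H = (3/(-12) + (1/24)*(-12))*(-73) = (3*(-1/12) - ½)*(-73) = (-¼ - ½)*(-73) = -¾*(-73) = 219/4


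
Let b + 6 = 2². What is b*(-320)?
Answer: 640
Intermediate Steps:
b = -2 (b = -6 + 2² = -6 + 4 = -2)
b*(-320) = -2*(-320) = 640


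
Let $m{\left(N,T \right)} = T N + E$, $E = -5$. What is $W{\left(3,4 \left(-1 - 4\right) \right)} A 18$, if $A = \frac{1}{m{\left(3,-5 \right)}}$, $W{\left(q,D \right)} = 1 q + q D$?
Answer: $\frac{513}{10} \approx 51.3$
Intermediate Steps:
$m{\left(N,T \right)} = -5 + N T$ ($m{\left(N,T \right)} = T N - 5 = N T - 5 = -5 + N T$)
$W{\left(q,D \right)} = q + D q$
$A = - \frac{1}{20}$ ($A = \frac{1}{-5 + 3 \left(-5\right)} = \frac{1}{-5 - 15} = \frac{1}{-20} = - \frac{1}{20} \approx -0.05$)
$W{\left(3,4 \left(-1 - 4\right) \right)} A 18 = 3 \left(1 + 4 \left(-1 - 4\right)\right) \left(- \frac{1}{20}\right) 18 = 3 \left(1 + 4 \left(-5\right)\right) \left(- \frac{1}{20}\right) 18 = 3 \left(1 - 20\right) \left(- \frac{1}{20}\right) 18 = 3 \left(-19\right) \left(- \frac{1}{20}\right) 18 = \left(-57\right) \left(- \frac{1}{20}\right) 18 = \frac{57}{20} \cdot 18 = \frac{513}{10}$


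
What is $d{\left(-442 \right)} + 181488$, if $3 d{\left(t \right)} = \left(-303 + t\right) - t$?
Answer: $181387$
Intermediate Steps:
$d{\left(t \right)} = -101$ ($d{\left(t \right)} = \frac{\left(-303 + t\right) - t}{3} = \frac{1}{3} \left(-303\right) = -101$)
$d{\left(-442 \right)} + 181488 = -101 + 181488 = 181387$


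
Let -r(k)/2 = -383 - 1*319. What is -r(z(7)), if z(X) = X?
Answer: -1404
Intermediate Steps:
r(k) = 1404 (r(k) = -2*(-383 - 1*319) = -2*(-383 - 319) = -2*(-702) = 1404)
-r(z(7)) = -1*1404 = -1404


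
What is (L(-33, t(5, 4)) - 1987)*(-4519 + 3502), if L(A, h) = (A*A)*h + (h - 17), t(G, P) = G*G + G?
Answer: -31217832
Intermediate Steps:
t(G, P) = G + G² (t(G, P) = G² + G = G + G²)
L(A, h) = -17 + h + h*A² (L(A, h) = A²*h + (-17 + h) = h*A² + (-17 + h) = -17 + h + h*A²)
(L(-33, t(5, 4)) - 1987)*(-4519 + 3502) = ((-17 + 5*(1 + 5) + (5*(1 + 5))*(-33)²) - 1987)*(-4519 + 3502) = ((-17 + 5*6 + (5*6)*1089) - 1987)*(-1017) = ((-17 + 30 + 30*1089) - 1987)*(-1017) = ((-17 + 30 + 32670) - 1987)*(-1017) = (32683 - 1987)*(-1017) = 30696*(-1017) = -31217832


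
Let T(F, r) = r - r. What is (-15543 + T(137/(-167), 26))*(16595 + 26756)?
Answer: -673804593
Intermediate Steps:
T(F, r) = 0
(-15543 + T(137/(-167), 26))*(16595 + 26756) = (-15543 + 0)*(16595 + 26756) = -15543*43351 = -673804593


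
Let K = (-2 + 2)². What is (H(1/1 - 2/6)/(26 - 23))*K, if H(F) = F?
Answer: 0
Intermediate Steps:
K = 0 (K = 0² = 0)
(H(1/1 - 2/6)/(26 - 23))*K = ((1/1 - 2/6)/(26 - 23))*0 = ((1*1 - 2*⅙)/3)*0 = ((1 - ⅓)*(⅓))*0 = ((⅔)*(⅓))*0 = (2/9)*0 = 0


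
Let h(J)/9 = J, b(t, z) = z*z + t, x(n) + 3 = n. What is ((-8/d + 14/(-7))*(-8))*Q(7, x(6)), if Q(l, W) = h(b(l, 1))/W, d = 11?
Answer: 5760/11 ≈ 523.64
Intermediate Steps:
x(n) = -3 + n
b(t, z) = t + z² (b(t, z) = z² + t = t + z²)
h(J) = 9*J
Q(l, W) = (9 + 9*l)/W (Q(l, W) = (9*(l + 1²))/W = (9*(l + 1))/W = (9*(1 + l))/W = (9 + 9*l)/W)
((-8/d + 14/(-7))*(-8))*Q(7, x(6)) = ((-8/11 + 14/(-7))*(-8))*(9*(1 + 7)/(-3 + 6)) = ((-8*1/11 + 14*(-⅐))*(-8))*(9*8/3) = ((-8/11 - 2)*(-8))*(9*(⅓)*8) = -30/11*(-8)*24 = (240/11)*24 = 5760/11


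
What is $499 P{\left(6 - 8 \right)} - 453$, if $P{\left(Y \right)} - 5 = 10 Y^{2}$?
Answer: $22002$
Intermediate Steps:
$P{\left(Y \right)} = 5 + 10 Y^{2}$
$499 P{\left(6 - 8 \right)} - 453 = 499 \left(5 + 10 \left(6 - 8\right)^{2}\right) - 453 = 499 \left(5 + 10 \left(-2\right)^{2}\right) - 453 = 499 \left(5 + 10 \cdot 4\right) - 453 = 499 \left(5 + 40\right) - 453 = 499 \cdot 45 - 453 = 22455 - 453 = 22002$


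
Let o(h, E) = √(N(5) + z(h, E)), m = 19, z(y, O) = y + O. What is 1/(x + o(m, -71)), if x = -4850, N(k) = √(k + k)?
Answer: -1/(4850 - √(-52 + √10)) ≈ -0.00020619 - 2.9709e-7*I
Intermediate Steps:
z(y, O) = O + y
N(k) = √2*√k (N(k) = √(2*k) = √2*√k)
o(h, E) = √(E + h + √10) (o(h, E) = √(√2*√5 + (E + h)) = √(√10 + (E + h)) = √(E + h + √10))
1/(x + o(m, -71)) = 1/(-4850 + √(-71 + 19 + √10)) = 1/(-4850 + √(-52 + √10))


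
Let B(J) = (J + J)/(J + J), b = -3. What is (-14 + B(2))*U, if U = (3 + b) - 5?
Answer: 65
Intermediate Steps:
B(J) = 1 (B(J) = (2*J)/((2*J)) = (2*J)*(1/(2*J)) = 1)
U = -5 (U = (3 - 3) - 5 = 0 - 5 = -5)
(-14 + B(2))*U = (-14 + 1)*(-5) = -13*(-5) = 65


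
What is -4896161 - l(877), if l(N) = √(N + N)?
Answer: -4896161 - √1754 ≈ -4.8962e+6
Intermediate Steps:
l(N) = √2*√N (l(N) = √(2*N) = √2*√N)
-4896161 - l(877) = -4896161 - √2*√877 = -4896161 - √1754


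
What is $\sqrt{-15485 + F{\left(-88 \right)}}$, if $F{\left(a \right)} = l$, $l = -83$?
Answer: $4 i \sqrt{973} \approx 124.77 i$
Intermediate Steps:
$F{\left(a \right)} = -83$
$\sqrt{-15485 + F{\left(-88 \right)}} = \sqrt{-15485 - 83} = \sqrt{-15568} = 4 i \sqrt{973}$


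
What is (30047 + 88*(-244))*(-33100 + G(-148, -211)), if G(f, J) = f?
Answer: -285101600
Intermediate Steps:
(30047 + 88*(-244))*(-33100 + G(-148, -211)) = (30047 + 88*(-244))*(-33100 - 148) = (30047 - 21472)*(-33248) = 8575*(-33248) = -285101600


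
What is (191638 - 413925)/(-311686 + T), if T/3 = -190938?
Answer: 222287/884500 ≈ 0.25131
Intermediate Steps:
T = -572814 (T = 3*(-190938) = -572814)
(191638 - 413925)/(-311686 + T) = (191638 - 413925)/(-311686 - 572814) = -222287/(-884500) = -222287*(-1/884500) = 222287/884500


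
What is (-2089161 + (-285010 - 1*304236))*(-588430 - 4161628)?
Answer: 12722588597606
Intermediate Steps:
(-2089161 + (-285010 - 1*304236))*(-588430 - 4161628) = (-2089161 + (-285010 - 304236))*(-4750058) = (-2089161 - 589246)*(-4750058) = -2678407*(-4750058) = 12722588597606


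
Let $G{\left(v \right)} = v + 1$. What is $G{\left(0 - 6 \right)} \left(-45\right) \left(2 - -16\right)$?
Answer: $4050$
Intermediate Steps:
$G{\left(v \right)} = 1 + v$
$G{\left(0 - 6 \right)} \left(-45\right) \left(2 - -16\right) = \left(1 + \left(0 - 6\right)\right) \left(-45\right) \left(2 - -16\right) = \left(1 + \left(0 - 6\right)\right) \left(-45\right) \left(2 + 16\right) = \left(1 - 6\right) \left(-45\right) 18 = \left(-5\right) \left(-45\right) 18 = 225 \cdot 18 = 4050$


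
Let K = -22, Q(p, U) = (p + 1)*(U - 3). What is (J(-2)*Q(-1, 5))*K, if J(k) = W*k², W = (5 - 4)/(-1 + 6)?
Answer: 0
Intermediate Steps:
W = ⅕ (W = 1/5 = 1*(⅕) = ⅕ ≈ 0.20000)
Q(p, U) = (1 + p)*(-3 + U)
J(k) = k²/5
(J(-2)*Q(-1, 5))*K = (((⅕)*(-2)²)*(-3 + 5 - 3*(-1) + 5*(-1)))*(-22) = (((⅕)*4)*(-3 + 5 + 3 - 5))*(-22) = ((⅘)*0)*(-22) = 0*(-22) = 0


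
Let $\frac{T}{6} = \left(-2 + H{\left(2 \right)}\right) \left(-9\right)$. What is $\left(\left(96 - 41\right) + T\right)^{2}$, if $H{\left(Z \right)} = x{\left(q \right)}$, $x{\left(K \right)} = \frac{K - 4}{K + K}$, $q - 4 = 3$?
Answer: $\frac{1123600}{49} \approx 22931.0$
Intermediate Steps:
$q = 7$ ($q = 4 + 3 = 7$)
$x{\left(K \right)} = \frac{-4 + K}{2 K}$
$H{\left(Z \right)} = \frac{3}{14}$ ($H{\left(Z \right)} = \frac{-4 + 7}{2 \cdot 7} = \frac{1}{2} \cdot \frac{1}{7} \cdot 3 = \frac{3}{14}$)
$T = \frac{675}{7}$ ($T = 6 \left(-2 + \frac{3}{14}\right) \left(-9\right) = 6 \left(\left(- \frac{25}{14}\right) \left(-9\right)\right) = 6 \cdot \frac{225}{14} = \frac{675}{7} \approx 96.429$)
$\left(\left(96 - 41\right) + T\right)^{2} = \left(\left(96 - 41\right) + \frac{675}{7}\right)^{2} = \left(55 + \frac{675}{7}\right)^{2} = \left(\frac{1060}{7}\right)^{2} = \frac{1123600}{49}$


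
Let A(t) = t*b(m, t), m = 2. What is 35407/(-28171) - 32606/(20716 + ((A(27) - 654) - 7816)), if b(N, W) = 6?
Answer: -61721531/15888444 ≈ -3.8847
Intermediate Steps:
A(t) = 6*t (A(t) = t*6 = 6*t)
35407/(-28171) - 32606/(20716 + ((A(27) - 654) - 7816)) = 35407/(-28171) - 32606/(20716 + ((6*27 - 654) - 7816)) = 35407*(-1/28171) - 32606/(20716 + ((162 - 654) - 7816)) = -35407/28171 - 32606/(20716 + (-492 - 7816)) = -35407/28171 - 32606/(20716 - 8308) = -35407/28171 - 32606/12408 = -35407/28171 - 32606*1/12408 = -35407/28171 - 16303/6204 = -61721531/15888444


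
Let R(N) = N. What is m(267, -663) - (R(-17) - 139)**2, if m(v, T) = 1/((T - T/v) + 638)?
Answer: -48769433/2004 ≈ -24336.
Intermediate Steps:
m(v, T) = 1/(638 + T - T/v) (m(v, T) = 1/((T - T/v) + 638) = 1/(638 + T - T/v))
m(267, -663) - (R(-17) - 139)**2 = 267/(-1*(-663) + 638*267 - 663*267) - (-17 - 139)**2 = 267/(663 + 170346 - 177021) - 1*(-156)**2 = 267/(-6012) - 1*24336 = 267*(-1/6012) - 24336 = -89/2004 - 24336 = -48769433/2004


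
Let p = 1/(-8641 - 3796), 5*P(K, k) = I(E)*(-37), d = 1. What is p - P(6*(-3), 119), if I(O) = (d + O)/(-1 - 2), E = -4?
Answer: 460164/62185 ≈ 7.3999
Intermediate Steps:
I(O) = -1/3 - O/3 (I(O) = (1 + O)/(-1 - 2) = (1 + O)/(-3) = (1 + O)*(-1/3) = -1/3 - O/3)
P(K, k) = -37/5 (P(K, k) = ((-1/3 - 1/3*(-4))*(-37))/5 = ((-1/3 + 4/3)*(-37))/5 = (1*(-37))/5 = (1/5)*(-37) = -37/5)
p = -1/12437 (p = 1/(-12437) = -1/12437 ≈ -8.0405e-5)
p - P(6*(-3), 119) = -1/12437 - 1*(-37/5) = -1/12437 + 37/5 = 460164/62185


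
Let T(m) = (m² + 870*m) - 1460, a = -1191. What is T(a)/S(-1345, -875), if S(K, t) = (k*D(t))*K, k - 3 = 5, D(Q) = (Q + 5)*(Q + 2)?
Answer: -380851/8172327600 ≈ -4.6603e-5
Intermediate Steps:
D(Q) = (2 + Q)*(5 + Q) (D(Q) = (5 + Q)*(2 + Q) = (2 + Q)*(5 + Q))
k = 8 (k = 3 + 5 = 8)
T(m) = -1460 + m² + 870*m
S(K, t) = K*(80 + 8*t² + 56*t) (S(K, t) = (8*(10 + t² + 7*t))*K = (80 + 8*t² + 56*t)*K = K*(80 + 8*t² + 56*t))
T(a)/S(-1345, -875) = (-1460 + (-1191)² + 870*(-1191))/((8*(-1345)*(10 + (-875)² + 7*(-875)))) = (-1460 + 1418481 - 1036170)/((8*(-1345)*(10 + 765625 - 6125))) = 380851/((8*(-1345)*759510)) = 380851/(-8172327600) = 380851*(-1/8172327600) = -380851/8172327600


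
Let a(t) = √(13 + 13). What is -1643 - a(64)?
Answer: -1643 - √26 ≈ -1648.1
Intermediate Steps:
a(t) = √26
-1643 - a(64) = -1643 - √26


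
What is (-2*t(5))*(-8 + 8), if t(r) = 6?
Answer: 0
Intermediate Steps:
(-2*t(5))*(-8 + 8) = (-2*6)*(-8 + 8) = -12*0 = 0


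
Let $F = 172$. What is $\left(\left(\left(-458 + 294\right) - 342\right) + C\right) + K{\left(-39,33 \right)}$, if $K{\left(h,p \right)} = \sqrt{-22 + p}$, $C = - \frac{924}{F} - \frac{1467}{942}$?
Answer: $- \frac{6925573}{13502} + \sqrt{11} \approx -509.61$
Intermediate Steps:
$C = - \frac{93561}{13502}$ ($C = - \frac{924}{172} - \frac{1467}{942} = \left(-924\right) \frac{1}{172} - \frac{489}{314} = - \frac{231}{43} - \frac{489}{314} = - \frac{93561}{13502} \approx -6.9294$)
$\left(\left(\left(-458 + 294\right) - 342\right) + C\right) + K{\left(-39,33 \right)} = \left(\left(\left(-458 + 294\right) - 342\right) - \frac{93561}{13502}\right) + \sqrt{-22 + 33} = \left(\left(-164 - 342\right) - \frac{93561}{13502}\right) + \sqrt{11} = \left(-506 - \frac{93561}{13502}\right) + \sqrt{11} = - \frac{6925573}{13502} + \sqrt{11}$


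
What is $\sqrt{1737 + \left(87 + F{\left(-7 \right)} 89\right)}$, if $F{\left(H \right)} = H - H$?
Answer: $4 \sqrt{114} \approx 42.708$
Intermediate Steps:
$F{\left(H \right)} = 0$
$\sqrt{1737 + \left(87 + F{\left(-7 \right)} 89\right)} = \sqrt{1737 + \left(87 + 0 \cdot 89\right)} = \sqrt{1737 + \left(87 + 0\right)} = \sqrt{1737 + 87} = \sqrt{1824} = 4 \sqrt{114}$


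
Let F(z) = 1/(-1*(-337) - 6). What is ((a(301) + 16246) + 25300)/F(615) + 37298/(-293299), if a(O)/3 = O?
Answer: 4121032464783/293299 ≈ 1.4051e+7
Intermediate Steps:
a(O) = 3*O
F(z) = 1/331 (F(z) = 1/(337 - 6) = 1/331)
((a(301) + 16246) + 25300)/F(615) + 37298/(-293299) = ((3*301 + 16246) + 25300)/(1/331) + 37298/(-293299) = ((903 + 16246) + 25300)*331 + 37298*(-1/293299) = (17149 + 25300)*331 - 37298/293299 = 42449*331 - 37298/293299 = 14050619 - 37298/293299 = 4121032464783/293299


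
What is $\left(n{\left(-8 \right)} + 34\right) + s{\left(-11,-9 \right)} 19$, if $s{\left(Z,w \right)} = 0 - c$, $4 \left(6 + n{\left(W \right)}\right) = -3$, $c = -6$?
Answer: $\frac{565}{4} \approx 141.25$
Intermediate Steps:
$n{\left(W \right)} = - \frac{27}{4}$ ($n{\left(W \right)} = -6 + \frac{1}{4} \left(-3\right) = -6 - \frac{3}{4} = - \frac{27}{4}$)
$s{\left(Z,w \right)} = 6$ ($s{\left(Z,w \right)} = 0 - -6 = 0 + 6 = 6$)
$\left(n{\left(-8 \right)} + 34\right) + s{\left(-11,-9 \right)} 19 = \left(- \frac{27}{4} + 34\right) + 6 \cdot 19 = \frac{109}{4} + 114 = \frac{565}{4}$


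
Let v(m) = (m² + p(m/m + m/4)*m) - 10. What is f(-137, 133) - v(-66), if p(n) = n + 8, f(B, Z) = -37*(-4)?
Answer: -4693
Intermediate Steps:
f(B, Z) = 148
p(n) = 8 + n
v(m) = -10 + m² + m*(9 + m/4) (v(m) = (m² + (8 + (m/m + m/4))*m) - 10 = (m² + (8 + (1 + m*(¼)))*m) - 10 = (m² + (8 + (1 + m/4))*m) - 10 = (m² + (9 + m/4)*m) - 10 = (m² + m*(9 + m/4)) - 10 = -10 + m² + m*(9 + m/4))
f(-137, 133) - v(-66) = 148 - (-10 + 9*(-66) + (5/4)*(-66)²) = 148 - (-10 - 594 + (5/4)*4356) = 148 - (-10 - 594 + 5445) = 148 - 1*4841 = 148 - 4841 = -4693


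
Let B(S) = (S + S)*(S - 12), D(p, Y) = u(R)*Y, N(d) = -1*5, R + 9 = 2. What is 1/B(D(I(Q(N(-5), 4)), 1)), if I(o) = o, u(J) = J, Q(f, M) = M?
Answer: 1/266 ≈ 0.0037594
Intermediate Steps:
R = -7 (R = -9 + 2 = -7)
N(d) = -5
D(p, Y) = -7*Y
B(S) = 2*S*(-12 + S) (B(S) = (2*S)*(-12 + S) = 2*S*(-12 + S))
1/B(D(I(Q(N(-5), 4)), 1)) = 1/(2*(-7*1)*(-12 - 7*1)) = 1/(2*(-7)*(-12 - 7)) = 1/(2*(-7)*(-19)) = 1/266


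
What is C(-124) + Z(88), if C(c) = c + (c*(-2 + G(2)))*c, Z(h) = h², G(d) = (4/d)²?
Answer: 38372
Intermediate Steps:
G(d) = 16/d²
C(c) = c + 2*c² (C(c) = c + (c*(-2 + 16/2²))*c = c + (c*(-2 + 16*(¼)))*c = c + (c*(-2 + 4))*c = c + (c*2)*c = c + (2*c)*c = c + 2*c²)
C(-124) + Z(88) = -124*(1 + 2*(-124)) + 88² = -124*(1 - 248) + 7744 = -124*(-247) + 7744 = 30628 + 7744 = 38372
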